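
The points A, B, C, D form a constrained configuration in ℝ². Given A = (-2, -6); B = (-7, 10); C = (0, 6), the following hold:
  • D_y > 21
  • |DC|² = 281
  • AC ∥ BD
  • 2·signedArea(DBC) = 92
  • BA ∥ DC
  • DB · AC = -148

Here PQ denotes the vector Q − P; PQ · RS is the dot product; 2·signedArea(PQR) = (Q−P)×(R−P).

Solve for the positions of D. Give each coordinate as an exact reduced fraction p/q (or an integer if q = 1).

D = (-5, 22)

1. D_x = -5  [BA ∥ DC ∩ AC ∥ BD]
2. D_y = 22  [BA ∥ DC ∩ AC ∥ BD]
   → D = (-5, 22)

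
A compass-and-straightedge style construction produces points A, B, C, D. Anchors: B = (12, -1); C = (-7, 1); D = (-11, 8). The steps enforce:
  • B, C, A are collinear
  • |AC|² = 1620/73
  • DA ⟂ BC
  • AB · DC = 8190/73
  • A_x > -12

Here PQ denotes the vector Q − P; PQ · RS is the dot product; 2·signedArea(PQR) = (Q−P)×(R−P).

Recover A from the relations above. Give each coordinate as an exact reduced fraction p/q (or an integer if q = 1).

1. A_x = -853/73  [B, C, A are collinear ∩ DA ⟂ BC]
2. A_y = 109/73  [B, C, A are collinear ∩ DA ⟂ BC]
   → A = (-853/73, 109/73)

A = (-853/73, 109/73)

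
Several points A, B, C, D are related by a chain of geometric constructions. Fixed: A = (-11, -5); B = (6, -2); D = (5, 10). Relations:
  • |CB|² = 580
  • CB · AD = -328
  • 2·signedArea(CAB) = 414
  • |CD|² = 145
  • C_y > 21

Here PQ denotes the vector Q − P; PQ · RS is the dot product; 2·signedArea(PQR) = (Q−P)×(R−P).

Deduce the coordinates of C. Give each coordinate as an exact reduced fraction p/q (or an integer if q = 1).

C = (4, 22)

1. C_x = 4  [CB · AD = -328 ∩ 2·signedArea(CAB) = 414]
2. C_y = 22  [CB · AD = -328 ∩ 2·signedArea(CAB) = 414]
   → C = (4, 22)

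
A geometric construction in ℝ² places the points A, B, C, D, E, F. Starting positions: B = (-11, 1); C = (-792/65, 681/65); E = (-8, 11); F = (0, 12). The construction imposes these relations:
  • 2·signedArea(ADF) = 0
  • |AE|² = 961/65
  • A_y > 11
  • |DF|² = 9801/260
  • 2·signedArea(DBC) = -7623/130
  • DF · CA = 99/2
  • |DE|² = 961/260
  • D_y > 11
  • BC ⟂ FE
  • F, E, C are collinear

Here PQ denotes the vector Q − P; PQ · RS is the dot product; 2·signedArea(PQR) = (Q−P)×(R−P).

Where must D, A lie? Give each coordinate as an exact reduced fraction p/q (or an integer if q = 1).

1. D_x = -396/65  [line -616/65·x + -77/65·y + -1155/26 = 0 ∩ |DF|² = 9801/260]
2. D_y = 1461/130  [line -616/65·x + -77/65·y + -1155/26 = 0 ∩ |DF|² = 9801/260]
   → D = (-396/65, 1461/130)
3. A_x = -272/65  [2·signedArea(ADF) = 0 ∩ DF · CA = 99/2]
4. A_y = 746/65  [2·signedArea(ADF) = 0 ∩ DF · CA = 99/2]
   → A = (-272/65, 746/65)

A = (-272/65, 746/65)
D = (-396/65, 1461/130)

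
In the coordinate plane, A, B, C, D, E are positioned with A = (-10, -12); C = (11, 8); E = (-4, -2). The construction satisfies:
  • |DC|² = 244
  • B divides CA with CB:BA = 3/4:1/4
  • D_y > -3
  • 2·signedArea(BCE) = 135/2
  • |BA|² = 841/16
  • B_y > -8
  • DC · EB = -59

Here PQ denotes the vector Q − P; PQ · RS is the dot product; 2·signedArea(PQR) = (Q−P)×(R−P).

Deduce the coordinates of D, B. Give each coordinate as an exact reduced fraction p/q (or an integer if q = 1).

B = (-19/4, -7)
D = (-1, -2)

1. B_x = -19/4  [B divides CA with CB:BA = 3/4:1/4]
2. B_y = -7  [B divides CA with CB:BA = 3/4:1/4]
   → B = (-19/4, -7)
3. D_x = -1  [line 3/4·x + 5·y + 43/4 = 0 ∩ |DC|² = 244]
4. D_y = -2  [line 3/4·x + 5·y + 43/4 = 0 ∩ |DC|² = 244]
   → D = (-1, -2)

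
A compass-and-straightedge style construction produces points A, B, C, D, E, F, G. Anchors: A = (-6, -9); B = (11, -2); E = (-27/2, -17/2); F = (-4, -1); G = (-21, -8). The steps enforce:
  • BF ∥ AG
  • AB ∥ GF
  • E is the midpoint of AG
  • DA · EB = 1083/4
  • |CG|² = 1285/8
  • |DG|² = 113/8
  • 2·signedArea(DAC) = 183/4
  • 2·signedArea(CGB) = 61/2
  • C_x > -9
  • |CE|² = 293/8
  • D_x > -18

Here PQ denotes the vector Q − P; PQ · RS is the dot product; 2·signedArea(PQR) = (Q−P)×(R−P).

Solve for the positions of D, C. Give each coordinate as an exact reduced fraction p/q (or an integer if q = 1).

C = (-35/4, -19/4)
D = (-69/4, -33/4)

1. C_x = -35/4  [line -6·x + 32·y + 199/2 = 0 ∩ |CG|² = 1285/8]
2. C_y = -19/4  [line -6·x + 32·y + 199/2 = 0 ∩ |CG|² = 1285/8]
   → C = (-35/4, -19/4)
3. D_x = -69/4  [2·signedArea(DAC) = 183/4 ∩ DA · EB = 1083/4]
4. D_y = -33/4  [2·signedArea(DAC) = 183/4 ∩ DA · EB = 1083/4]
   → D = (-69/4, -33/4)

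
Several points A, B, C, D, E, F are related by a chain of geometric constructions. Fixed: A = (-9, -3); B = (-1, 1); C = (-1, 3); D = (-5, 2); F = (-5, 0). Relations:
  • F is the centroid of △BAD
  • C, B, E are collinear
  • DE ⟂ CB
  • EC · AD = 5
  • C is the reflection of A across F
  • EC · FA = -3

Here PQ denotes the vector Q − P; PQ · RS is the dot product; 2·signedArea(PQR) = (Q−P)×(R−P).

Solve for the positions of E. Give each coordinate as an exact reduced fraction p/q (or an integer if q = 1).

1. E_x = -1  [C, B, E are collinear ∩ DE ⟂ CB]
2. E_y = 2  [C, B, E are collinear ∩ DE ⟂ CB]
   → E = (-1, 2)

E = (-1, 2)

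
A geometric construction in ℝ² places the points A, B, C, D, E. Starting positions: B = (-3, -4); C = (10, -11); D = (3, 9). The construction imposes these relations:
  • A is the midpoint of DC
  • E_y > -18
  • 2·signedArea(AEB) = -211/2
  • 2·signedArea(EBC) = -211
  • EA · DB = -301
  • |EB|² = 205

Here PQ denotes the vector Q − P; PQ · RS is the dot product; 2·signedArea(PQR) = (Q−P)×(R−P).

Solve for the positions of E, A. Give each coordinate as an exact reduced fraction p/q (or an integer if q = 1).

A = (13/2, -1)
E = (-9, -17)

1. A_x = 13/2  [A is the midpoint of DC]
2. A_y = -1  [A is the midpoint of DC]
   → A = (13/2, -1)
3. E_x = -9  [2·signedArea(EBC) = -211 ∩ EA · DB = -301]
4. E_y = -17  [2·signedArea(EBC) = -211 ∩ EA · DB = -301]
   → E = (-9, -17)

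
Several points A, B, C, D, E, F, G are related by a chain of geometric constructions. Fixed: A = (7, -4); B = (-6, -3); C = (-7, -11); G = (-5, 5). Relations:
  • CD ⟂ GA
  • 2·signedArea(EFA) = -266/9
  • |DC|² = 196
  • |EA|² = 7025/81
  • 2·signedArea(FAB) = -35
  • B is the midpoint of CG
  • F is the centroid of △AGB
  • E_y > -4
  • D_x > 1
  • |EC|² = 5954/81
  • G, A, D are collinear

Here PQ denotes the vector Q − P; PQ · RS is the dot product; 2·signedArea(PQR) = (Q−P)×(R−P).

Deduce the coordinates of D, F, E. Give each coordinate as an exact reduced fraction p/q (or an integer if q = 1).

D = (7/5, 1/5)
E = (-104/45, -172/45)
F = (-4/3, -2/3)

1. D_x = 7/5  [G, A, D are collinear ∩ CD ⟂ GA]
2. D_y = 1/5  [G, A, D are collinear ∩ CD ⟂ GA]
   → D = (7/5, 1/5)
3. F_x = -4/3  [F is the centroid of △AGB]
4. F_y = -2/3  [F is the centroid of △AGB]
   → F = (-4/3, -2/3)
5. E_x = -104/45  [line 10/3·x + 25/3·y + 356/9 = 0 ∩ |EA|² = 7025/81]
6. E_y = -172/45  [line 10/3·x + 25/3·y + 356/9 = 0 ∩ |EA|² = 7025/81]
   → E = (-104/45, -172/45)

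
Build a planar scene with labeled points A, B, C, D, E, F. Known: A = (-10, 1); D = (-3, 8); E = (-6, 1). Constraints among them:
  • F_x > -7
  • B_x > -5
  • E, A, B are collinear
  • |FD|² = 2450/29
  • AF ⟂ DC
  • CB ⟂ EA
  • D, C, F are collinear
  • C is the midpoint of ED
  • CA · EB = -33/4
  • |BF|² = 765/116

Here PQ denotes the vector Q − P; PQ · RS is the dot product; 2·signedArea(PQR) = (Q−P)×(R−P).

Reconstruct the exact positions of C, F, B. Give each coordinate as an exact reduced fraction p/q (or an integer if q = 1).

1. C_x = -9/2  [C is the midpoint of ED]
2. C_y = 9/2  [C is the midpoint of ED]
   → C = (-9/2, 9/2)
3. F_x = -192/29  [D, C, F are collinear ∩ AF ⟂ DC]
4. F_y = -13/29  [D, C, F are collinear ∩ AF ⟂ DC]
   → F = (-192/29, -13/29)
5. B_x = -9/2  [E, A, B are collinear ∩ CB ⟂ EA]
6. B_y = 1  [E, A, B are collinear ∩ CB ⟂ EA]
   → B = (-9/2, 1)

B = (-9/2, 1)
C = (-9/2, 9/2)
F = (-192/29, -13/29)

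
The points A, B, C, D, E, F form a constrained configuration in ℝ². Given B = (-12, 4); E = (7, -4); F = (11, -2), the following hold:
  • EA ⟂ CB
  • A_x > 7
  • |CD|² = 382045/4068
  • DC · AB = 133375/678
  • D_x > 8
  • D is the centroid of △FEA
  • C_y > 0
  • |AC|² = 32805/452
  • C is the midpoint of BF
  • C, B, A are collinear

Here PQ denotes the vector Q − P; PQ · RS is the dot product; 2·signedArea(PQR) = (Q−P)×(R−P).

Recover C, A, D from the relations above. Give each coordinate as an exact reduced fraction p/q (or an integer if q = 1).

A = (875/113, -130/113)
C = (-1/2, 1)
D = (2909/339, -808/339)

1. C_x = -1/2  [C is the midpoint of BF]
2. C_y = 1  [C is the midpoint of BF]
   → C = (-1/2, 1)
3. A_x = 875/113  [C, B, A are collinear ∩ EA ⟂ CB]
4. A_y = -130/113  [C, B, A are collinear ∩ EA ⟂ CB]
   → A = (875/113, -130/113)
5. D_x = 2909/339  [D is the centroid of △FEA]
6. D_y = -808/339  [D is the centroid of △FEA]
   → D = (2909/339, -808/339)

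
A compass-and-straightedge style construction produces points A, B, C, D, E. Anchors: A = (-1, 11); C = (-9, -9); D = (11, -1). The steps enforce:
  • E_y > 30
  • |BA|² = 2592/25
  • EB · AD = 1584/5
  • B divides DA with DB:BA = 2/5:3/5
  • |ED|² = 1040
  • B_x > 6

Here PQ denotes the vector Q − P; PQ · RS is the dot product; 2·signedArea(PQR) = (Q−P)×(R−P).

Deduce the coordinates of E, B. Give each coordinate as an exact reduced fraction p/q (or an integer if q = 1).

1. B_x = 31/5  [B divides DA with DB:BA = 2/5:3/5]
2. B_y = 19/5  [B divides DA with DB:BA = 2/5:3/5]
   → B = (31/5, 19/5)
3. E_x = 7  [line -12·x + 12·y + -288 = 0 ∩ |ED|² = 1040]
4. E_y = 31  [line -12·x + 12·y + -288 = 0 ∩ |ED|² = 1040]
   → E = (7, 31)

B = (31/5, 19/5)
E = (7, 31)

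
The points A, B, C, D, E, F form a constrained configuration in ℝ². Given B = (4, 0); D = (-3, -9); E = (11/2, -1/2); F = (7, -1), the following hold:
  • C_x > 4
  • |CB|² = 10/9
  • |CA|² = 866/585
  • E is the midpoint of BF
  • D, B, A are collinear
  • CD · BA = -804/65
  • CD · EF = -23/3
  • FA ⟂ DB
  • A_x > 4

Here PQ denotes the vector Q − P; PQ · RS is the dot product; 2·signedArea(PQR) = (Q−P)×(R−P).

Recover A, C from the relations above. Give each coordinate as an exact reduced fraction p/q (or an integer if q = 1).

1. A_x = 302/65  [D, B, A are collinear ∩ FA ⟂ DB]
2. A_y = 54/65  [D, B, A are collinear ∩ FA ⟂ DB]
   → A = (302/65, 54/65)
3. C_x = 5  [CD · EF = -23/3 ∩ CD · BA = -804/65]
4. C_y = -1/3  [CD · EF = -23/3 ∩ CD · BA = -804/65]
   → C = (5, -1/3)

A = (302/65, 54/65)
C = (5, -1/3)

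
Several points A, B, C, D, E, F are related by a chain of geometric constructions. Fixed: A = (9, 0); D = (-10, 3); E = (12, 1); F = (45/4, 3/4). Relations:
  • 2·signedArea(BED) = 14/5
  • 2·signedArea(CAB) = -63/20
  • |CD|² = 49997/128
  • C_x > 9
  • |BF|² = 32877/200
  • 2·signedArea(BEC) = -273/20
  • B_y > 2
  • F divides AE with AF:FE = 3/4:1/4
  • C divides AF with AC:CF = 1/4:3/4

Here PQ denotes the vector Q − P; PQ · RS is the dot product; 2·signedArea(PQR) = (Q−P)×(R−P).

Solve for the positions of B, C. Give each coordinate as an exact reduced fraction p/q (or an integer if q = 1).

1. B_x = -3/2  [line -2·x + -22·y + 216/5 = 0 ∩ |BF|² = 32877/200]
2. B_y = 21/10  [line -2·x + -22·y + 216/5 = 0 ∩ |BF|² = 32877/200]
   → B = (-3/2, 21/10)
3. C_x = 153/16  [C divides AF with AC:CF = 1/4:3/4]
4. C_y = 3/16  [C divides AF with AC:CF = 1/4:3/4]
   → C = (153/16, 3/16)

B = (-3/2, 21/10)
C = (153/16, 3/16)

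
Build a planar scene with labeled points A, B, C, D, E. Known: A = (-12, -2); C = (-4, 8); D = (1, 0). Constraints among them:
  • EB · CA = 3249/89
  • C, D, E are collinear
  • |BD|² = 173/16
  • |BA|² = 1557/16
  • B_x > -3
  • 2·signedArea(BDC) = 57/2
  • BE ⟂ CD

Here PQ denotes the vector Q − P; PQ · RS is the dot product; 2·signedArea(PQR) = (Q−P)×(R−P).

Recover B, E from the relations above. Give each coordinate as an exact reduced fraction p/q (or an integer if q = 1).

1. B_x = -9/4  [line -8·x + -5·y + -41/2 = 0 ∩ |BA|² = 1557/16]
2. B_y = -1/2  [line -8·x + -5·y + -41/2 = 0 ∩ |BA|² = 1557/16]
   → B = (-9/4, -1/2)
3. E_x = 111/356  [C, D, E are collinear ∩ BE ⟂ CD]
4. E_y = 98/89  [C, D, E are collinear ∩ BE ⟂ CD]
   → E = (111/356, 98/89)

B = (-9/4, -1/2)
E = (111/356, 98/89)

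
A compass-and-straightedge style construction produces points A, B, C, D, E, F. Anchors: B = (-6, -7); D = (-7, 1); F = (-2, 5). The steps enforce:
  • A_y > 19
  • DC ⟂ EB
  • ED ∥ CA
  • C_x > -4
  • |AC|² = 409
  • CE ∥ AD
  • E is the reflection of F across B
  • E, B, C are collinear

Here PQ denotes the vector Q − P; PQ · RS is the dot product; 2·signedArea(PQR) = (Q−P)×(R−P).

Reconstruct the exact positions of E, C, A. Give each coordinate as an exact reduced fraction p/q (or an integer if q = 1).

A = (-7/10, 199/10)
C = (-37/10, -1/10)
E = (-10, -19)

1. E_x = -10  [E is the reflection of F across B]
2. E_y = -19  [E is the reflection of F across B]
   → E = (-10, -19)
3. C_x = -37/10  [E, B, C are collinear ∩ DC ⟂ EB]
4. C_y = -1/10  [E, B, C are collinear ∩ DC ⟂ EB]
   → C = (-37/10, -1/10)
5. A_x = -7/10  [CE ∥ AD ∩ ED ∥ CA]
6. A_y = 199/10  [CE ∥ AD ∩ ED ∥ CA]
   → A = (-7/10, 199/10)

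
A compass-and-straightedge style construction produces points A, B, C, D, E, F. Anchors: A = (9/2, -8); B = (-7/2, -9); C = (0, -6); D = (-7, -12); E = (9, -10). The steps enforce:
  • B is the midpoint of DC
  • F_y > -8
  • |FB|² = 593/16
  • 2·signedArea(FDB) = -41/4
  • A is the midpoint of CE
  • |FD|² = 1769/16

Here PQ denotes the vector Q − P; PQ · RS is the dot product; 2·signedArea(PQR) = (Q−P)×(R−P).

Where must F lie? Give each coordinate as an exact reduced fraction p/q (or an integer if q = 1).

1. F_x = 9/4  [line -3·x + 7/2·y + 125/4 = 0 ∩ |FB|² = 593/16]
2. F_y = -7  [line -3·x + 7/2·y + 125/4 = 0 ∩ |FB|² = 593/16]
   → F = (9/4, -7)

F = (9/4, -7)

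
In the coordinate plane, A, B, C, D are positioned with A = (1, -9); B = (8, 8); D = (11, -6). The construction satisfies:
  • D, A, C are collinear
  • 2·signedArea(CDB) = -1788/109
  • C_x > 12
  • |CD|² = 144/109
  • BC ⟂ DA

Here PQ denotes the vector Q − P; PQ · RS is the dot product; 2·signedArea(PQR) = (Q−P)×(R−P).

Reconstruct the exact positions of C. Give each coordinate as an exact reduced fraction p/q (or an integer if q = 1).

1. C_x = 1319/109  [D, A, C are collinear ∩ BC ⟂ DA]
2. C_y = -618/109  [D, A, C are collinear ∩ BC ⟂ DA]
   → C = (1319/109, -618/109)

C = (1319/109, -618/109)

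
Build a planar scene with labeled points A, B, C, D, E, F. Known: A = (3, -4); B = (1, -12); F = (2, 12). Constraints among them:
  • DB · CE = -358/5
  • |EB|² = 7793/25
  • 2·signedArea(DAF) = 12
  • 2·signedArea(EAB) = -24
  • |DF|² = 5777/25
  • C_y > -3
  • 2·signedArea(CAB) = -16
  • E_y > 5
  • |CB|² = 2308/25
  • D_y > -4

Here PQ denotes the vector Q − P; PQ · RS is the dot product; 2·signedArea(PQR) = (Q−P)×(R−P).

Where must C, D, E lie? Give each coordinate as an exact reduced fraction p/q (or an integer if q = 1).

1. C_x = 7/5  [line 8·x + -2·y + -16 = 0 ∩ |CB|² = 2308/25]
2. C_y = -12/5  [line 8·x + -2·y + -16 = 0 ∩ |CB|² = 2308/25]
   → C = (7/5, -12/5)
3. E_x = 12/5  [line 8·x + -2·y + -8 = 0 ∩ |EB|² = 7793/25]
4. E_y = 28/5  [line 8·x + -2·y + -8 = 0 ∩ |EB|² = 7793/25]
   → E = (12/5, 28/5)
5. D_x = 11/5  [2·signedArea(DAF) = 12 ∩ DB · CE = -358/5]
6. D_y = -16/5  [2·signedArea(DAF) = 12 ∩ DB · CE = -358/5]
   → D = (11/5, -16/5)

C = (7/5, -12/5)
D = (11/5, -16/5)
E = (12/5, 28/5)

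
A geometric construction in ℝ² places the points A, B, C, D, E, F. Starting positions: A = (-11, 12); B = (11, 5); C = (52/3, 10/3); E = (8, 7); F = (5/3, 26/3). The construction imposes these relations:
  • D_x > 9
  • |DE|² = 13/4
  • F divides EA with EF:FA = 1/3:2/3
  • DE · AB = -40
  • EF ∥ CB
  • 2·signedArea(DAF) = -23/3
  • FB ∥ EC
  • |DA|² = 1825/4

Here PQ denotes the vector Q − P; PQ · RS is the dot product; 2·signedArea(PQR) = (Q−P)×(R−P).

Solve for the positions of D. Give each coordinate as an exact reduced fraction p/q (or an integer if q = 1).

1. D_x = 19/2  [2·signedArea(DAF) = -23/3 ∩ DE · AB = -40]
2. D_y = 6  [2·signedArea(DAF) = -23/3 ∩ DE · AB = -40]
   → D = (19/2, 6)

D = (19/2, 6)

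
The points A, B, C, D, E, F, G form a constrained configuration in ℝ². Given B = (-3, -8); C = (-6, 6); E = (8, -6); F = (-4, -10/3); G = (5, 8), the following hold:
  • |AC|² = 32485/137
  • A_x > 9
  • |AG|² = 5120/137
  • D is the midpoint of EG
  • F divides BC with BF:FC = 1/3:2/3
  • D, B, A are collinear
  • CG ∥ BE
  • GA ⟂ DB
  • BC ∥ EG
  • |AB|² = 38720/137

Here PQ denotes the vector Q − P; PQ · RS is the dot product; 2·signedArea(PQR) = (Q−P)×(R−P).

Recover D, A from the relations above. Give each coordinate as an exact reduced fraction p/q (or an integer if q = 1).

1. D_x = 13/2  [D is the midpoint of EG]
2. D_y = 1  [D is the midpoint of EG]
   → D = (13/2, 1)
3. A_x = 1261/137  [D, B, A are collinear ∩ GA ⟂ DB]
4. A_y = 488/137  [D, B, A are collinear ∩ GA ⟂ DB]
   → A = (1261/137, 488/137)

A = (1261/137, 488/137)
D = (13/2, 1)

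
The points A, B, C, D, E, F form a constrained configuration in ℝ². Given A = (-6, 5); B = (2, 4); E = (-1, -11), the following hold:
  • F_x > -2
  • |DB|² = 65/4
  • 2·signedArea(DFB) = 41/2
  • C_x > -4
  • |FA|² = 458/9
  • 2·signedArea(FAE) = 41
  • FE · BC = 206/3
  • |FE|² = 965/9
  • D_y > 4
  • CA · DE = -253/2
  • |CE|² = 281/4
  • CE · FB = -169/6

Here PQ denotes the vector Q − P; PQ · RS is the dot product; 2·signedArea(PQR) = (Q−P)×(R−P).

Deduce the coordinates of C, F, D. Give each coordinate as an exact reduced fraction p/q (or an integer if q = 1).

1. F_x = -5/3  [line 16·x + 5·y + 30 = 0 ∩ |FA|² = 458/9]
2. F_y = -2/3  [line 16·x + 5·y + 30 = 0 ∩ |FA|² = 458/9]
   → F = (-5/3, -2/3)
3. C_x = -7/2  [CE · FB = -169/6 ∩ FE · BC = 206/3]
4. C_y = -3  [CE · FB = -169/6 ∩ FE · BC = 206/3]
   → C = (-7/2, -3)
5. D_x = -2  [2·signedArea(DFB) = 41/2 ∩ CA · DE = -253/2]
6. D_y = 9/2  [2·signedArea(DFB) = 41/2 ∩ CA · DE = -253/2]
   → D = (-2, 9/2)

C = (-7/2, -3)
D = (-2, 9/2)
F = (-5/3, -2/3)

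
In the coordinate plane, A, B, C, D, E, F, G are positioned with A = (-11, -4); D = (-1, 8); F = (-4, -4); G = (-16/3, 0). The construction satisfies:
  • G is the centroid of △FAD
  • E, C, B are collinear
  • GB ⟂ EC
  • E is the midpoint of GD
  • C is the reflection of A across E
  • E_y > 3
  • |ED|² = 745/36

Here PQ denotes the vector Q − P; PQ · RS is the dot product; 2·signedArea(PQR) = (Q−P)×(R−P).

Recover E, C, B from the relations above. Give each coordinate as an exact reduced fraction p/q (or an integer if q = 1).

B = (-84304/13539, 3948/4513)
C = (14/3, 12)
E = (-19/6, 4)

1. E_x = -19/6  [E is the midpoint of GD]
2. E_y = 4  [E is the midpoint of GD]
   → E = (-19/6, 4)
3. C_x = 14/3  [C is the reflection of A across E]
4. C_y = 12  [C is the reflection of A across E]
   → C = (14/3, 12)
5. B_x = -84304/13539  [E, C, B are collinear ∩ GB ⟂ EC]
6. B_y = 3948/4513  [E, C, B are collinear ∩ GB ⟂ EC]
   → B = (-84304/13539, 3948/4513)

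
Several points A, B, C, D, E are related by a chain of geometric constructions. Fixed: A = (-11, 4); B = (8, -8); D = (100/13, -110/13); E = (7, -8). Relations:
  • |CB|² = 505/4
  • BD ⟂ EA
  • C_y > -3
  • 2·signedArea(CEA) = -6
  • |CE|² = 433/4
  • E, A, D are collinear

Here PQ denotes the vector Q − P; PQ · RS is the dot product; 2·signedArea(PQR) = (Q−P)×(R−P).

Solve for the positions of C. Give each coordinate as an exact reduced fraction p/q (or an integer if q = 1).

1. C_x = -3/2  [line -12·x + -18·y + -54 = 0 ∩ |CB|² = 505/4]
2. C_y = -2  [line -12·x + -18·y + -54 = 0 ∩ |CB|² = 505/4]
   → C = (-3/2, -2)

C = (-3/2, -2)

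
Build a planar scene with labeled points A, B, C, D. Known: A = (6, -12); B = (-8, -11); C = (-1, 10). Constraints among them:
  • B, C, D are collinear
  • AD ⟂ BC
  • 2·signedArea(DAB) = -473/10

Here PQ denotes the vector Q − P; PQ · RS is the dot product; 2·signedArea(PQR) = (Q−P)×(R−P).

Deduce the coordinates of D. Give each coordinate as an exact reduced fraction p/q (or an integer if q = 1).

1. D_x = -69/10  [B, C, D are collinear ∩ AD ⟂ BC]
2. D_y = -77/10  [B, C, D are collinear ∩ AD ⟂ BC]
   → D = (-69/10, -77/10)

D = (-69/10, -77/10)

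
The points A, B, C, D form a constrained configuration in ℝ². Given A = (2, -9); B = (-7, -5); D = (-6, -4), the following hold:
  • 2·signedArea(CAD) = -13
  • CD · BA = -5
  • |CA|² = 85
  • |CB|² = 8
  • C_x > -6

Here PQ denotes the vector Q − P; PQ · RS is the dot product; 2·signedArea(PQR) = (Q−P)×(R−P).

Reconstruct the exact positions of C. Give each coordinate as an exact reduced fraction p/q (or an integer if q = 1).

C = (-5, -3)

1. C_x = -5  [2·signedArea(CAD) = -13 ∩ CD · BA = -5]
2. C_y = -3  [2·signedArea(CAD) = -13 ∩ CD · BA = -5]
   → C = (-5, -3)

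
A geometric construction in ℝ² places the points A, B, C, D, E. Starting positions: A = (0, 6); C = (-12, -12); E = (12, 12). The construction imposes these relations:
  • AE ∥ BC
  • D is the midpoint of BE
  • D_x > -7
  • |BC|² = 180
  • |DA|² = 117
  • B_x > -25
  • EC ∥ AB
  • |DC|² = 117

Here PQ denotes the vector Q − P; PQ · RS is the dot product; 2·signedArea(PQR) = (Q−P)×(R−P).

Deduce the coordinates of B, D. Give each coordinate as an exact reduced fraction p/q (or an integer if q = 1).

B = (-24, -18)
D = (-6, -3)

1. B_x = -24  [AE ∥ BC ∩ EC ∥ AB]
2. B_y = -18  [AE ∥ BC ∩ EC ∥ AB]
   → B = (-24, -18)
3. D_x = -6  [D is the midpoint of BE]
4. D_y = -3  [D is the midpoint of BE]
   → D = (-6, -3)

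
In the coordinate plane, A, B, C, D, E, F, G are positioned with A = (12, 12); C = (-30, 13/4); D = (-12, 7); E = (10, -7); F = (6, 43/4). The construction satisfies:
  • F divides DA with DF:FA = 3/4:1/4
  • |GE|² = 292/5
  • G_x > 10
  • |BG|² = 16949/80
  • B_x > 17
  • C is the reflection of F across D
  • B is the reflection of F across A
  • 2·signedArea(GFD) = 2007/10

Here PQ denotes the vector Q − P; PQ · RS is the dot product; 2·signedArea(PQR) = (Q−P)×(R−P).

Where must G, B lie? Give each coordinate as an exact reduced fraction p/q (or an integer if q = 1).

B = (18, 53/4)
G = (54/5, 3/5)

1. G_x = 54/5  [line 15/4·x + -18·y + -297/10 = 0 ∩ |GE|² = 292/5]
2. G_y = 3/5  [line 15/4·x + -18·y + -297/10 = 0 ∩ |GE|² = 292/5]
   → G = (54/5, 3/5)
3. B_x = 18  [B is the reflection of F across A]
4. B_y = 53/4  [B is the reflection of F across A]
   → B = (18, 53/4)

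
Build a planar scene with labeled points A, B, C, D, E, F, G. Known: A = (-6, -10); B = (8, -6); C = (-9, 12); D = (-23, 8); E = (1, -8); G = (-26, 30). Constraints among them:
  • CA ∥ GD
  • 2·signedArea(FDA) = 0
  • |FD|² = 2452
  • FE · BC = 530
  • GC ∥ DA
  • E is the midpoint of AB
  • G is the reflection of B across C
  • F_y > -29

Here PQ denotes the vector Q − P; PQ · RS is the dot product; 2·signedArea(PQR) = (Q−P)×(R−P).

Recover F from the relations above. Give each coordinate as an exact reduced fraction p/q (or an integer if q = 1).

F = (11, -28)

1. F_x = 11  [2·signedArea(FDA) = 0 ∩ FE · BC = 530]
2. F_y = -28  [2·signedArea(FDA) = 0 ∩ FE · BC = 530]
   → F = (11, -28)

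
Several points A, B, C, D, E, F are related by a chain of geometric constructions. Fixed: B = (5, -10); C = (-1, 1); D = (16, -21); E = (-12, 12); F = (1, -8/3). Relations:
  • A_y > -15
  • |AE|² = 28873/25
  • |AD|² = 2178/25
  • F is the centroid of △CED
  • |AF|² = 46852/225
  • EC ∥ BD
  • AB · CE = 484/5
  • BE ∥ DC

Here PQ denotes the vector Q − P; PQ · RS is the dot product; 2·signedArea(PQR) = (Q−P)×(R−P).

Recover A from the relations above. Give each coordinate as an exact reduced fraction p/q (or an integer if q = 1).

A = (47/5, -72/5)

1. A_x = 47/5  [line 11·x + -11·y + -1309/5 = 0 ∩ |AD|² = 2178/25]
2. A_y = -72/5  [line 11·x + -11·y + -1309/5 = 0 ∩ |AD|² = 2178/25]
   → A = (47/5, -72/5)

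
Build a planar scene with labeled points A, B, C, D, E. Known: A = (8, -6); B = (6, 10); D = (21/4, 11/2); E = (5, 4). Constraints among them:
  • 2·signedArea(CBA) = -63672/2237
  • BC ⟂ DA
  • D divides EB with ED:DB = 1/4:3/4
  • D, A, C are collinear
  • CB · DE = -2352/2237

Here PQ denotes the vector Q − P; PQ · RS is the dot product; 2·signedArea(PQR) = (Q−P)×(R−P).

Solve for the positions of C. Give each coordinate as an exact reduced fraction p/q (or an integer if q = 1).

1. C_x = 9558/2237  [D, A, C are collinear ∩ BC ⟂ DA]
2. C_y = 21446/2237  [D, A, C are collinear ∩ BC ⟂ DA]
   → C = (9558/2237, 21446/2237)

C = (9558/2237, 21446/2237)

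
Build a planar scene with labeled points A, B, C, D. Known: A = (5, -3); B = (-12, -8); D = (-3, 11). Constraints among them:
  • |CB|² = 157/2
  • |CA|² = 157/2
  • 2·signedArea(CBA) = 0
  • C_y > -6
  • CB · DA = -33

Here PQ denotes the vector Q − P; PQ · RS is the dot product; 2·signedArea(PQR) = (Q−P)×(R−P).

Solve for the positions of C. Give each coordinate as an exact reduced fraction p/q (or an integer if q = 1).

C = (-7/2, -11/2)

1. C_x = -7/2  [2·signedArea(CBA) = 0 ∩ CB · DA = -33]
2. C_y = -11/2  [2·signedArea(CBA) = 0 ∩ CB · DA = -33]
   → C = (-7/2, -11/2)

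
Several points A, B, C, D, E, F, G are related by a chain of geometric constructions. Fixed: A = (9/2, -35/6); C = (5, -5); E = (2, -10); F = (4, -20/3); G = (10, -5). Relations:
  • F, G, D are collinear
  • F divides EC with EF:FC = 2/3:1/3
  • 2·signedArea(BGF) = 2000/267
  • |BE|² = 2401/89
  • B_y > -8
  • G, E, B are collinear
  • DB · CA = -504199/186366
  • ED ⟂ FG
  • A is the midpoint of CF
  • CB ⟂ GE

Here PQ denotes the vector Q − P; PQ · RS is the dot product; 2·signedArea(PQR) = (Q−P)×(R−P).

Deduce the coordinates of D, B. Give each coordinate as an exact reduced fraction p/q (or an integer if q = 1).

B = (570/89, -645/89)
D = (448/349, -2590/349)

1. D_x = 448/349  [F, G, D are collinear ∩ ED ⟂ FG]
2. D_y = -2590/349  [F, G, D are collinear ∩ ED ⟂ FG]
   → D = (448/349, -2590/349)
3. B_x = 570/89  [G, E, B are collinear ∩ CB ⟂ GE]
4. B_y = -645/89  [G, E, B are collinear ∩ CB ⟂ GE]
   → B = (570/89, -645/89)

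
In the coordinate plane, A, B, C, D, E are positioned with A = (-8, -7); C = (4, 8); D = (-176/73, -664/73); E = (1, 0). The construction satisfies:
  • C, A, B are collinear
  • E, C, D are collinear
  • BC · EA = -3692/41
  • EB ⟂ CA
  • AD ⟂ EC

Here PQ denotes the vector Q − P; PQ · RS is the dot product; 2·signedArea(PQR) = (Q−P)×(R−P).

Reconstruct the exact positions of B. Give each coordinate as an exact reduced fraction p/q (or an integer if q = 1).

B = (-44/41, 68/41)

1. B_x = -44/41  [C, A, B are collinear ∩ EB ⟂ CA]
2. B_y = 68/41  [C, A, B are collinear ∩ EB ⟂ CA]
   → B = (-44/41, 68/41)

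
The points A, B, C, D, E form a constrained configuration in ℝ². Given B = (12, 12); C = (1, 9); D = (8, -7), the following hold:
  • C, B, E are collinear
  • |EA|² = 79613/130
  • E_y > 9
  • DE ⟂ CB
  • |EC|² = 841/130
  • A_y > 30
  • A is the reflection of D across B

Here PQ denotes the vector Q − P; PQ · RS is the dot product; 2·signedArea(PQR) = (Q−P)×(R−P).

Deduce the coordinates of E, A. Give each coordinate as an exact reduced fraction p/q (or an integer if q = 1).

A = (16, 31)
E = (449/130, 1257/130)

1. E_x = 449/130  [C, B, E are collinear ∩ DE ⟂ CB]
2. E_y = 1257/130  [C, B, E are collinear ∩ DE ⟂ CB]
   → E = (449/130, 1257/130)
3. A_x = 16  [A is the reflection of D across B]
4. A_y = 31  [A is the reflection of D across B]
   → A = (16, 31)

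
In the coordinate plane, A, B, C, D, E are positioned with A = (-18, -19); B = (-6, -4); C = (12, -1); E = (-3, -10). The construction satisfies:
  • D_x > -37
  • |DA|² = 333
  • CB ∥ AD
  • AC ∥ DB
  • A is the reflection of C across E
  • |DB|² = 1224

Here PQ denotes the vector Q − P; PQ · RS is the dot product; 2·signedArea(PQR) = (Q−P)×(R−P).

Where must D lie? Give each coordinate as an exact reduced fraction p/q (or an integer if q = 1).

1. D_x = -36  [AC ∥ DB ∩ CB ∥ AD]
2. D_y = -22  [AC ∥ DB ∩ CB ∥ AD]
   → D = (-36, -22)

D = (-36, -22)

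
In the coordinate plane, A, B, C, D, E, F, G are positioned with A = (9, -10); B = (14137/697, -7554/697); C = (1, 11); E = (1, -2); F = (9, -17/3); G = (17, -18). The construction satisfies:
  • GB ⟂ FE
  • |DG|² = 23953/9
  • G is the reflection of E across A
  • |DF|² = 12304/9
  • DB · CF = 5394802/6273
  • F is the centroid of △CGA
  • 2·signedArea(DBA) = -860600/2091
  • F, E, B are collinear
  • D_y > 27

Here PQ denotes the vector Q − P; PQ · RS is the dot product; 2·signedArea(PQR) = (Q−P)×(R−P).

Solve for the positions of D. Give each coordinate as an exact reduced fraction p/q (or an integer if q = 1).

D = (-7, 83/3)

1. D_x = -7  [DB · CF = 5394802/6273 ∩ 2·signedArea(DBA) = -860600/2091]
2. D_y = 83/3  [DB · CF = 5394802/6273 ∩ 2·signedArea(DBA) = -860600/2091]
   → D = (-7, 83/3)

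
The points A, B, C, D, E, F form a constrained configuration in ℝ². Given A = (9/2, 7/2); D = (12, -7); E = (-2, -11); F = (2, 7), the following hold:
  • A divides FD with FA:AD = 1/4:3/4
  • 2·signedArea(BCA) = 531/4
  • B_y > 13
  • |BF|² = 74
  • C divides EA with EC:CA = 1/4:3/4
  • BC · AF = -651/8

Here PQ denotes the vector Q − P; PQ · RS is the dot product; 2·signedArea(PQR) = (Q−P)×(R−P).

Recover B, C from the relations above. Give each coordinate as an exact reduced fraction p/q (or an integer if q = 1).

1. C_x = -3/8  [C divides EA with EC:CA = 1/4:3/4]
2. C_y = -59/8  [C divides EA with EC:CA = 1/4:3/4]
   → C = (-3/8, -59/8)
3. B_x = -3  [2·signedArea(BCA) = 531/4 ∩ BC · AF = -651/8]
4. B_y = 14  [2·signedArea(BCA) = 531/4 ∩ BC · AF = -651/8]
   → B = (-3, 14)

B = (-3, 14)
C = (-3/8, -59/8)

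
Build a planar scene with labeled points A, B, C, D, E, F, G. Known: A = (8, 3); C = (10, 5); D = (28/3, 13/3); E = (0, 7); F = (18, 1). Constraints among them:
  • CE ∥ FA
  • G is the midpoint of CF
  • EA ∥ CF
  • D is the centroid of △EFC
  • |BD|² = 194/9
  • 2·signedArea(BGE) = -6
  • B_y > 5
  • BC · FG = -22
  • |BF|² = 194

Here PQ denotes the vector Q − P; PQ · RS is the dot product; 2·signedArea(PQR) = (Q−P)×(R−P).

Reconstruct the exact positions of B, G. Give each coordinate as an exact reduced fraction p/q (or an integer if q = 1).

1. G_x = 14  [G is the midpoint of CF]
2. G_y = 3  [G is the midpoint of CF]
   → G = (14, 3)
3. B_x = 5  [BC · FG = -22 ∩ 2·signedArea(BGE) = -6]
4. B_y = 6  [BC · FG = -22 ∩ 2·signedArea(BGE) = -6]
   → B = (5, 6)

B = (5, 6)
G = (14, 3)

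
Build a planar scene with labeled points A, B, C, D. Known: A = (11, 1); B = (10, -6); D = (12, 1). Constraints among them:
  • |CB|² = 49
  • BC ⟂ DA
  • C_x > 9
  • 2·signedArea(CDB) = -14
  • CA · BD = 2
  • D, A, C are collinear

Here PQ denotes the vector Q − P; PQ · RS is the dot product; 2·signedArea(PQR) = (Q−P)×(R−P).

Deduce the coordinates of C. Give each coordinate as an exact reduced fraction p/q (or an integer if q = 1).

C = (10, 1)

1. C_x = 10  [D, A, C are collinear ∩ BC ⟂ DA]
2. C_y = 1  [D, A, C are collinear ∩ BC ⟂ DA]
   → C = (10, 1)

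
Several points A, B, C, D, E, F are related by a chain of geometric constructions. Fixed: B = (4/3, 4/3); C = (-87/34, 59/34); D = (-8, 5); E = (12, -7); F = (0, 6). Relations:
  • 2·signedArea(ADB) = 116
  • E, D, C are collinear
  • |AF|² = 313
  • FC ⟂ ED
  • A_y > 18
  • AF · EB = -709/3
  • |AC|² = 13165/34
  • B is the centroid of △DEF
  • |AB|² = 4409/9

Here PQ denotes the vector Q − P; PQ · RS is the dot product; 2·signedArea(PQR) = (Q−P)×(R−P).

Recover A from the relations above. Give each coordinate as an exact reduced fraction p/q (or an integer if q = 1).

1. A_x = -12  [AF · EB = -709/3 ∩ 2·signedArea(ADB) = 116]
2. A_y = 19  [AF · EB = -709/3 ∩ 2·signedArea(ADB) = 116]
   → A = (-12, 19)

A = (-12, 19)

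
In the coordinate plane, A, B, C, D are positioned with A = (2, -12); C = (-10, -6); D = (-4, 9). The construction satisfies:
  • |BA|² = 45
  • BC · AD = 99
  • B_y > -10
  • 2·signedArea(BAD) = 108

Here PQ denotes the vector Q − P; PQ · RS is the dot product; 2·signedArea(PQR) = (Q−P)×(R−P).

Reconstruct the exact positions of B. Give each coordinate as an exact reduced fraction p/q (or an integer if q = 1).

1. B_x = -4  [BC · AD = 99 ∩ 2·signedArea(BAD) = 108]
2. B_y = -9  [BC · AD = 99 ∩ 2·signedArea(BAD) = 108]
   → B = (-4, -9)

B = (-4, -9)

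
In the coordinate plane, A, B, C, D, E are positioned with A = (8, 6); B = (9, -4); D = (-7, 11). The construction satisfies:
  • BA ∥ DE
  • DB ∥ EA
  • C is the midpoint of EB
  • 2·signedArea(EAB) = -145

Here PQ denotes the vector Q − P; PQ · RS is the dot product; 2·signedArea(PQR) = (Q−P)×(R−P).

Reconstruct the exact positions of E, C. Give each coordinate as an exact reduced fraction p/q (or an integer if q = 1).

C = (1/2, 17/2)
E = (-8, 21)

1. E_x = -8  [DB ∥ EA ∩ BA ∥ DE]
2. E_y = 21  [DB ∥ EA ∩ BA ∥ DE]
   → E = (-8, 21)
3. C_x = 1/2  [C is the midpoint of EB]
4. C_y = 17/2  [C is the midpoint of EB]
   → C = (1/2, 17/2)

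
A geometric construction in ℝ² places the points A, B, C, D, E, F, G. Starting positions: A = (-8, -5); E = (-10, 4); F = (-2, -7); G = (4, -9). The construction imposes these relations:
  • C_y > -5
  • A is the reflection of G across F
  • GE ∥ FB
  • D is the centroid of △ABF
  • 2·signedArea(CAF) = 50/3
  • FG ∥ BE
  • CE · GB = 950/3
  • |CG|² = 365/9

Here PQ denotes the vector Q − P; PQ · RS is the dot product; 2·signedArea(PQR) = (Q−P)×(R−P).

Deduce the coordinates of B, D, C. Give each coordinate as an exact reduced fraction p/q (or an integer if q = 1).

1. B_x = -16  [FG ∥ BE ∩ GE ∥ FB]
2. B_y = 6  [FG ∥ BE ∩ GE ∥ FB]
   → B = (-16, 6)
3. D_x = -26/3  [D is the centroid of △ABF]
4. D_y = -2  [D is the centroid of △ABF]
   → D = (-26/3, -2)
5. C_x = -2/3  [2·signedArea(CAF) = 50/3 ∩ CE · GB = 950/3]
6. C_y = -14/3  [2·signedArea(CAF) = 50/3 ∩ CE · GB = 950/3]
   → C = (-2/3, -14/3)

B = (-16, 6)
C = (-2/3, -14/3)
D = (-26/3, -2)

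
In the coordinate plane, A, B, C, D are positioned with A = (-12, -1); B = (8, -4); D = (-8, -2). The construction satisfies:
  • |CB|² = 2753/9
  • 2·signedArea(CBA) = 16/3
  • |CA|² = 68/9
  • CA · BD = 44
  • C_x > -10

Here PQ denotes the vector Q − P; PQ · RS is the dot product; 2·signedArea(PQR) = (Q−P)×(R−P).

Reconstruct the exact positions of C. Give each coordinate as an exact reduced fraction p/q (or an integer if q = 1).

1. C_x = -28/3  [2·signedArea(CBA) = 16/3 ∩ CA · BD = 44]
2. C_y = -5/3  [2·signedArea(CBA) = 16/3 ∩ CA · BD = 44]
   → C = (-28/3, -5/3)

C = (-28/3, -5/3)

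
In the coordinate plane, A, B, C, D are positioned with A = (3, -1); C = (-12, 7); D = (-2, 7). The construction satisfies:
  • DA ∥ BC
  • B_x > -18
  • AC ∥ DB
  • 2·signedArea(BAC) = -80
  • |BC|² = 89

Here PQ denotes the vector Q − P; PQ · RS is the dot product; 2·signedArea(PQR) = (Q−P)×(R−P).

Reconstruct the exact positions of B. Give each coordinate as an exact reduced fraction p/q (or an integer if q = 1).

B = (-17, 15)

1. B_x = -17  [DA ∥ BC ∩ AC ∥ DB]
2. B_y = 15  [DA ∥ BC ∩ AC ∥ DB]
   → B = (-17, 15)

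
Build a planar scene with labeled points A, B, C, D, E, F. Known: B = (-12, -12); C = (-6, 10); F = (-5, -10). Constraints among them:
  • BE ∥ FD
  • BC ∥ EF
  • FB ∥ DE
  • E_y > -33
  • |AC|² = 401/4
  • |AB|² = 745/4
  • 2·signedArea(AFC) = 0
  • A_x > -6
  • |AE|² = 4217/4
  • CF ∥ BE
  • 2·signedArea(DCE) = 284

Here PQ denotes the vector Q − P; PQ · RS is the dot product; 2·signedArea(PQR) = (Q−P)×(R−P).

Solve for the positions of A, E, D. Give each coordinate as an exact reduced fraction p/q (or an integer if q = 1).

1. A_x = -11/2  [line -20·x + -1·y + -110 = 0 ∩ |AC|² = 401/4]
2. A_y = 0  [line -20·x + -1·y + -110 = 0 ∩ |AC|² = 401/4]
   → A = (-11/2, 0)
3. E_x = -11  [BC ∥ EF ∩ CF ∥ BE]
4. E_y = -32  [BC ∥ EF ∩ CF ∥ BE]
   → E = (-11, -32)
5. D_x = -4  [FB ∥ DE ∩ BE ∥ FD]
6. D_y = -30  [FB ∥ DE ∩ BE ∥ FD]
   → D = (-4, -30)

A = (-11/2, 0)
D = (-4, -30)
E = (-11, -32)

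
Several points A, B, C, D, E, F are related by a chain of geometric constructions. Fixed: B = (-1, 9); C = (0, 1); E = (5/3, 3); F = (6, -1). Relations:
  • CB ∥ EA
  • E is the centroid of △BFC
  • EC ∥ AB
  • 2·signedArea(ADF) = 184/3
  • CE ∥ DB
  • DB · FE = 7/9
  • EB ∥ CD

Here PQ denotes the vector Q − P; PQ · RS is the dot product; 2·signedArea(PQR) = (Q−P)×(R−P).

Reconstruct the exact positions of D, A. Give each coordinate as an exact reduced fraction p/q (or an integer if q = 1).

A = (2/3, 11)
D = (-8/3, 7)

1. D_x = -8/3  [CE ∥ DB ∩ EB ∥ CD]
2. D_y = 7  [CE ∥ DB ∩ EB ∥ CD]
   → D = (-8/3, 7)
3. A_x = 2/3  [EC ∥ AB ∩ CB ∥ EA]
4. A_y = 11  [EC ∥ AB ∩ CB ∥ EA]
   → A = (2/3, 11)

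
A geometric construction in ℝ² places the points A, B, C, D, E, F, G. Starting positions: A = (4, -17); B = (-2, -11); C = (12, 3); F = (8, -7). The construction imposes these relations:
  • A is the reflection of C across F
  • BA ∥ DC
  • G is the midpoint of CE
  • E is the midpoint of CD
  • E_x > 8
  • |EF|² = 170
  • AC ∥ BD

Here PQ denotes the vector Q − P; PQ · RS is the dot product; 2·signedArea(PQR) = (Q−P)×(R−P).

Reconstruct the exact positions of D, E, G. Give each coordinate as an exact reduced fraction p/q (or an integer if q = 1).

1. D_x = 6  [BA ∥ DC ∩ AC ∥ BD]
2. D_y = 9  [BA ∥ DC ∩ AC ∥ BD]
   → D = (6, 9)
3. E_x = 9  [E is the midpoint of CD]
4. E_y = 6  [E is the midpoint of CD]
   → E = (9, 6)
5. G_x = 21/2  [G is the midpoint of CE]
6. G_y = 9/2  [G is the midpoint of CE]
   → G = (21/2, 9/2)

D = (6, 9)
E = (9, 6)
G = (21/2, 9/2)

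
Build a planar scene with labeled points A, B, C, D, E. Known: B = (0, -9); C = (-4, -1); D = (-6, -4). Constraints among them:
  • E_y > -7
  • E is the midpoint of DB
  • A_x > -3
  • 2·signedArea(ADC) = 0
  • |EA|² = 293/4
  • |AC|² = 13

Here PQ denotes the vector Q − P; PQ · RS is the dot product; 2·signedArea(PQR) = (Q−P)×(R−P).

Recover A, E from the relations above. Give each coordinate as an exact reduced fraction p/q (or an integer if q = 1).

A = (-2, 2)
E = (-3, -13/2)

1. A_x = -2  [line -3·x + 2·y + -10 = 0 ∩ |AC|² = 13]
2. A_y = 2  [line -3·x + 2·y + -10 = 0 ∩ |AC|² = 13]
   → A = (-2, 2)
3. E_x = -3  [E is the midpoint of DB]
4. E_y = -13/2  [E is the midpoint of DB]
   → E = (-3, -13/2)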